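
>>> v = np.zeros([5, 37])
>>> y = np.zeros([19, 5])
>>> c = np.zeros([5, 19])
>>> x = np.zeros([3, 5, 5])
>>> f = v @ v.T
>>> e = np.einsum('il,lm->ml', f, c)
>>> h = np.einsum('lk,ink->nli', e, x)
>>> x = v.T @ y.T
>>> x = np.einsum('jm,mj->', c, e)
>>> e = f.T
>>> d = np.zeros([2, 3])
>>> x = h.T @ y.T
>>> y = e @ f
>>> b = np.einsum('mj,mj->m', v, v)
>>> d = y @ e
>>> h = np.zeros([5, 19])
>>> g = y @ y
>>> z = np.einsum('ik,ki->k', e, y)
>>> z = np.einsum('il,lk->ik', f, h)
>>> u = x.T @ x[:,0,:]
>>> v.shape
(5, 37)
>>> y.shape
(5, 5)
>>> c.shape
(5, 19)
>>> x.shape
(3, 19, 19)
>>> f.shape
(5, 5)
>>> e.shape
(5, 5)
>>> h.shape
(5, 19)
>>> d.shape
(5, 5)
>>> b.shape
(5,)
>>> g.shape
(5, 5)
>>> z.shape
(5, 19)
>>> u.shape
(19, 19, 19)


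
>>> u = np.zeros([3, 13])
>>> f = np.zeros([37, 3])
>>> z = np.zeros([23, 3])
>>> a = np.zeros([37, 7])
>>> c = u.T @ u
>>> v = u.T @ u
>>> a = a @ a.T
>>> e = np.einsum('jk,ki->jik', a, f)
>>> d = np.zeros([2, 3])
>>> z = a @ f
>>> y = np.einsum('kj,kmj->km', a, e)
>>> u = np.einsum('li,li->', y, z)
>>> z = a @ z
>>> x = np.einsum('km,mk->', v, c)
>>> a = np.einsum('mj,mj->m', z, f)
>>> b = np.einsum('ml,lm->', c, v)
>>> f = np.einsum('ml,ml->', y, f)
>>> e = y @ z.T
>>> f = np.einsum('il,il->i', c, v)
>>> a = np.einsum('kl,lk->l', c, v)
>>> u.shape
()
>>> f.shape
(13,)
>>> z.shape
(37, 3)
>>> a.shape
(13,)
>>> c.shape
(13, 13)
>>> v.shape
(13, 13)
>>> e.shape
(37, 37)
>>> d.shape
(2, 3)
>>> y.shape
(37, 3)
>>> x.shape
()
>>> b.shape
()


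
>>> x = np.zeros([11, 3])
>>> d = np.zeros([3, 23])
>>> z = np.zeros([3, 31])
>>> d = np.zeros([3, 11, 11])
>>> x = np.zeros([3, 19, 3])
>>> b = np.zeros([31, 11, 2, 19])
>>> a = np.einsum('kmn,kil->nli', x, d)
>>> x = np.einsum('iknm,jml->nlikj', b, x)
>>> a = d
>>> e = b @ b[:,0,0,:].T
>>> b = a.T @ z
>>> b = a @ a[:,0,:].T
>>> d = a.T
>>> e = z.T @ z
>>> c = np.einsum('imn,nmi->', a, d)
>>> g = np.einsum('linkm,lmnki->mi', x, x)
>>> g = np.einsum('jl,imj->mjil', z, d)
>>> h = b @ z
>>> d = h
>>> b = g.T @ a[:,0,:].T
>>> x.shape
(2, 3, 31, 11, 3)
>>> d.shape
(3, 11, 31)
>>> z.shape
(3, 31)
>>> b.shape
(31, 11, 3, 3)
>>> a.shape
(3, 11, 11)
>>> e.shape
(31, 31)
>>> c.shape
()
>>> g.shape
(11, 3, 11, 31)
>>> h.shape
(3, 11, 31)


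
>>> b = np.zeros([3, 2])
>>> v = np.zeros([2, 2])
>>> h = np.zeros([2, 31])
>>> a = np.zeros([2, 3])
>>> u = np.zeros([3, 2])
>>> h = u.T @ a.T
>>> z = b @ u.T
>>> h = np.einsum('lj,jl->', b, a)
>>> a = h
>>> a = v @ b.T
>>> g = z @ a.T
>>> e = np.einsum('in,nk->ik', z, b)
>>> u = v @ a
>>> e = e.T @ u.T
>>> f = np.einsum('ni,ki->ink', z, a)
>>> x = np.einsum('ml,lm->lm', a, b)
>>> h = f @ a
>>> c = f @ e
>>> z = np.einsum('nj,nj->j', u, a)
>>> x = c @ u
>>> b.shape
(3, 2)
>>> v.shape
(2, 2)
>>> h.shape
(3, 3, 3)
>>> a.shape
(2, 3)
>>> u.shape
(2, 3)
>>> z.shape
(3,)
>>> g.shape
(3, 2)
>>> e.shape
(2, 2)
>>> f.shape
(3, 3, 2)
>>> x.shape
(3, 3, 3)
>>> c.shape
(3, 3, 2)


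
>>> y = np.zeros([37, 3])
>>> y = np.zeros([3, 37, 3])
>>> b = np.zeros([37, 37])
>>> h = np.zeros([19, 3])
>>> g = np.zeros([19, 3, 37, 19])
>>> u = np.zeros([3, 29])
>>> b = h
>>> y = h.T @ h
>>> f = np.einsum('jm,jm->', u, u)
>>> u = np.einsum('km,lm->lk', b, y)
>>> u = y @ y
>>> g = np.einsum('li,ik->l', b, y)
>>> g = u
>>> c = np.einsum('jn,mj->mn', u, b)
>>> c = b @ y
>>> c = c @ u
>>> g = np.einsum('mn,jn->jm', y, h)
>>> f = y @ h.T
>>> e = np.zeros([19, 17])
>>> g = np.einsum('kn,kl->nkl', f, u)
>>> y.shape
(3, 3)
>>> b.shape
(19, 3)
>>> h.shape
(19, 3)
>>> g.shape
(19, 3, 3)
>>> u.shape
(3, 3)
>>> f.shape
(3, 19)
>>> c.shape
(19, 3)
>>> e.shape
(19, 17)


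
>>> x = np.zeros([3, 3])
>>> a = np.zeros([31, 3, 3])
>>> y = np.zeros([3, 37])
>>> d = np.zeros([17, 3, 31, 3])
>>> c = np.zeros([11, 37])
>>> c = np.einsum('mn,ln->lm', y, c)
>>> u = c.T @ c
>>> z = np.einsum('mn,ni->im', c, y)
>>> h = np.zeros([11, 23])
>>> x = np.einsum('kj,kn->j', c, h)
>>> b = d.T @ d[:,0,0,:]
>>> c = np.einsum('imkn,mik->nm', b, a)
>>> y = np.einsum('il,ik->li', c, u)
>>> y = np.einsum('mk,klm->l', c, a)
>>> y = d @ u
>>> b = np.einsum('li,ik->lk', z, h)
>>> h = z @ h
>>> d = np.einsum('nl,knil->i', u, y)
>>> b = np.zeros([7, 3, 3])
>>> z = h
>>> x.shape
(3,)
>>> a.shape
(31, 3, 3)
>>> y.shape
(17, 3, 31, 3)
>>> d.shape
(31,)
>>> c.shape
(3, 31)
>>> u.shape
(3, 3)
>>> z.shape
(37, 23)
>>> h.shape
(37, 23)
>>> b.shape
(7, 3, 3)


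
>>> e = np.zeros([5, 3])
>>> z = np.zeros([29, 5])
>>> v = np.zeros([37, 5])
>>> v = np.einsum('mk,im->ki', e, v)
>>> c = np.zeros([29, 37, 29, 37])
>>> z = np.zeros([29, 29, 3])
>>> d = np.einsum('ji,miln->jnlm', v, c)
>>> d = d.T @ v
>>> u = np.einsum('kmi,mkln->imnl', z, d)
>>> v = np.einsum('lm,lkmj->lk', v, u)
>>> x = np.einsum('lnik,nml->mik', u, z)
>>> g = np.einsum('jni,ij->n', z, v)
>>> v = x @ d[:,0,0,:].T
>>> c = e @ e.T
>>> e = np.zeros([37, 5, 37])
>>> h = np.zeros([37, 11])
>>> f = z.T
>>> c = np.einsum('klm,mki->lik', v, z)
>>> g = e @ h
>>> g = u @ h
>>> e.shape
(37, 5, 37)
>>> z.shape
(29, 29, 3)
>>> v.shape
(29, 37, 29)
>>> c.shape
(37, 3, 29)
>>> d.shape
(29, 29, 37, 37)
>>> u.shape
(3, 29, 37, 37)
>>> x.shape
(29, 37, 37)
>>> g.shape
(3, 29, 37, 11)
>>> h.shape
(37, 11)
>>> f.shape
(3, 29, 29)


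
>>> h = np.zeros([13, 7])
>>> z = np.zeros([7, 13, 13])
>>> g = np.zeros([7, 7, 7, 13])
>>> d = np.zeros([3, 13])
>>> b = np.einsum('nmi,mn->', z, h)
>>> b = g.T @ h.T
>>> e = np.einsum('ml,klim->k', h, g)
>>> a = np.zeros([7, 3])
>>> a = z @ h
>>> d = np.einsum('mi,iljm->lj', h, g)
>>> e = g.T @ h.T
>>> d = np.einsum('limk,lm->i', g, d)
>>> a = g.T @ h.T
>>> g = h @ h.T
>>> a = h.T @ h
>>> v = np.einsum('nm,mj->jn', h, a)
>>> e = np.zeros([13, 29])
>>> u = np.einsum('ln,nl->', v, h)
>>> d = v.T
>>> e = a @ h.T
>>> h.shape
(13, 7)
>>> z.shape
(7, 13, 13)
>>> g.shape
(13, 13)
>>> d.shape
(13, 7)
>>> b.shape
(13, 7, 7, 13)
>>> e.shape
(7, 13)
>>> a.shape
(7, 7)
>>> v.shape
(7, 13)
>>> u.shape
()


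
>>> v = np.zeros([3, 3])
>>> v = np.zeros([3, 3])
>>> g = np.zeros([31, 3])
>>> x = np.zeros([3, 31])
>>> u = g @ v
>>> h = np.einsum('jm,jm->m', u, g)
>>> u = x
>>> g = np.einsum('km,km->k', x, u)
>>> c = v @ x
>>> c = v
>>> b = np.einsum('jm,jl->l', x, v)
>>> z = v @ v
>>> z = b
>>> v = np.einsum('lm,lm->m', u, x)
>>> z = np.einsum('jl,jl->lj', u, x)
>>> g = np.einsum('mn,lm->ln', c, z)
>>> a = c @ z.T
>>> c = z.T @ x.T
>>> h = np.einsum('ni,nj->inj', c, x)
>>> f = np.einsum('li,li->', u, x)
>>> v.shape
(31,)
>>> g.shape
(31, 3)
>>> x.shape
(3, 31)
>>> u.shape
(3, 31)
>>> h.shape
(3, 3, 31)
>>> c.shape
(3, 3)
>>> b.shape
(3,)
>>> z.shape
(31, 3)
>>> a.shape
(3, 31)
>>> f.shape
()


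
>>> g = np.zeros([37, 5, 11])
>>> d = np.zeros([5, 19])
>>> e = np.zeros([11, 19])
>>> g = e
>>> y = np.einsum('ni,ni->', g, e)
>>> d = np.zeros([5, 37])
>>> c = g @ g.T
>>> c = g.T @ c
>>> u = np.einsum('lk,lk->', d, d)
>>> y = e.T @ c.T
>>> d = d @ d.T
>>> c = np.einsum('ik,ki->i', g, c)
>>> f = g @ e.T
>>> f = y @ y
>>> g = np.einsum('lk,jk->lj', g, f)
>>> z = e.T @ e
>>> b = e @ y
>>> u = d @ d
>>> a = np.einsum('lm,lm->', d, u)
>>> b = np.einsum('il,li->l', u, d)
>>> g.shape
(11, 19)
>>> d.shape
(5, 5)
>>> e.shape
(11, 19)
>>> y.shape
(19, 19)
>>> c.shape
(11,)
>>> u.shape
(5, 5)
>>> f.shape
(19, 19)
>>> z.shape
(19, 19)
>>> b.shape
(5,)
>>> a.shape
()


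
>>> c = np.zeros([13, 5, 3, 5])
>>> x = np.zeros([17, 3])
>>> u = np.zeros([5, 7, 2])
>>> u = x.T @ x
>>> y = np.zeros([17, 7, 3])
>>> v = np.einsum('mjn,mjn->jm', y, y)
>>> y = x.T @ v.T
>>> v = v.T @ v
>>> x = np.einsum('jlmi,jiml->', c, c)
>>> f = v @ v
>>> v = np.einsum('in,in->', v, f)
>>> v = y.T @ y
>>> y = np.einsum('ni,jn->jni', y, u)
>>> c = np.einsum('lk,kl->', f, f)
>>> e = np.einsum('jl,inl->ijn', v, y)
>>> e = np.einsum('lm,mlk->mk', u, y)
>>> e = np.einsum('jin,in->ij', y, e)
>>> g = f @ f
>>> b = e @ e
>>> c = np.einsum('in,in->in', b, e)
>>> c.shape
(3, 3)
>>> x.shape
()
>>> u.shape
(3, 3)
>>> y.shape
(3, 3, 7)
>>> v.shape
(7, 7)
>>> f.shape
(17, 17)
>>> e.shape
(3, 3)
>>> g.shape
(17, 17)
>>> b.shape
(3, 3)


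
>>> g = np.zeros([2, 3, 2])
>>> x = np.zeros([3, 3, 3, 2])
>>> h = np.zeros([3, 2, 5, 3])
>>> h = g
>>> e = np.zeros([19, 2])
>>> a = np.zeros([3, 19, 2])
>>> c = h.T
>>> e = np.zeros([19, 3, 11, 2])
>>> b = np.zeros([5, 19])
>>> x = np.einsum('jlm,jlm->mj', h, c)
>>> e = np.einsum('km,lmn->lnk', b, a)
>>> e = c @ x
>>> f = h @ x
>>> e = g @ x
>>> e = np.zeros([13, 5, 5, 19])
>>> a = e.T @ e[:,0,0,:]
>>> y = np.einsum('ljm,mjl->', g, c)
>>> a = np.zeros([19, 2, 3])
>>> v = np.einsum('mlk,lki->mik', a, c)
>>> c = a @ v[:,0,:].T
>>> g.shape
(2, 3, 2)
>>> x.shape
(2, 2)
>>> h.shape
(2, 3, 2)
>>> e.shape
(13, 5, 5, 19)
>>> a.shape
(19, 2, 3)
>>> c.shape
(19, 2, 19)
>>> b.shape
(5, 19)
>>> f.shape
(2, 3, 2)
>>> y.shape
()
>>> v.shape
(19, 2, 3)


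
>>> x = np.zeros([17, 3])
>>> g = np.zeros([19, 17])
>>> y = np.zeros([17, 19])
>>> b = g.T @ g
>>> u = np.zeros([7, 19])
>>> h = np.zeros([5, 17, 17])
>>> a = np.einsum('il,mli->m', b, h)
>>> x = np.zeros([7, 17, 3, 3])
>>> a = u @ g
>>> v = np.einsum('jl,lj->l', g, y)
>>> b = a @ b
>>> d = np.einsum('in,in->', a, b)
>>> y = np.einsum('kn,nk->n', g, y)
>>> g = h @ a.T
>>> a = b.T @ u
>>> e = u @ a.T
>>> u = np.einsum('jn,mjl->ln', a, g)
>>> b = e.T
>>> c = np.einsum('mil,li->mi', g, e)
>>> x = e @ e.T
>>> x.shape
(7, 7)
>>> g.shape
(5, 17, 7)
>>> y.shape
(17,)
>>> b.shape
(17, 7)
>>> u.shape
(7, 19)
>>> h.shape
(5, 17, 17)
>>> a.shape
(17, 19)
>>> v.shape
(17,)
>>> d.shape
()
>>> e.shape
(7, 17)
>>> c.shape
(5, 17)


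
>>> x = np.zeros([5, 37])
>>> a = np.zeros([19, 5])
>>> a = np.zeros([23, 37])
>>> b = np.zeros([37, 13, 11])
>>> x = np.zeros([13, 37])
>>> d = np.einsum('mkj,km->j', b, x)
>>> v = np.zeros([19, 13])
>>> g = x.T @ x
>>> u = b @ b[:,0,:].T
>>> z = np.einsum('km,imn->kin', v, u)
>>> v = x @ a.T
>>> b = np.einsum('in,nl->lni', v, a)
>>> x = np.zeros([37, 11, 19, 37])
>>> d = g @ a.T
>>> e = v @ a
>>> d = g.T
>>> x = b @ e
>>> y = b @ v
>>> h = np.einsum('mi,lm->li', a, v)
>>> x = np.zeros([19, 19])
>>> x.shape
(19, 19)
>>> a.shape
(23, 37)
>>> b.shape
(37, 23, 13)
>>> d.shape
(37, 37)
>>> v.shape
(13, 23)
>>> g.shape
(37, 37)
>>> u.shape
(37, 13, 37)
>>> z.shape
(19, 37, 37)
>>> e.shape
(13, 37)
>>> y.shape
(37, 23, 23)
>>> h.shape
(13, 37)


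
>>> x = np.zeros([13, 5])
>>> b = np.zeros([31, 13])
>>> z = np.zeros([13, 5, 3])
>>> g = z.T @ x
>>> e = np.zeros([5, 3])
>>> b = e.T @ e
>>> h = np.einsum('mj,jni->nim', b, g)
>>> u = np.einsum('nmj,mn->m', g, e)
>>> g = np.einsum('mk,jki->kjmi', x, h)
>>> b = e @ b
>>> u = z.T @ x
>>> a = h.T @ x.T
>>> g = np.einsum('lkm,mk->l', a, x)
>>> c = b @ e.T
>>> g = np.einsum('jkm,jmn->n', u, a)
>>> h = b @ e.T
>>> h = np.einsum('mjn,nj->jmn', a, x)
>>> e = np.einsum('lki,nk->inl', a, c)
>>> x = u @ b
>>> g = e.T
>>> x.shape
(3, 5, 3)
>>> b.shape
(5, 3)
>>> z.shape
(13, 5, 3)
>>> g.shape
(3, 5, 13)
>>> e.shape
(13, 5, 3)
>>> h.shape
(5, 3, 13)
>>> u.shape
(3, 5, 5)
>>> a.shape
(3, 5, 13)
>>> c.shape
(5, 5)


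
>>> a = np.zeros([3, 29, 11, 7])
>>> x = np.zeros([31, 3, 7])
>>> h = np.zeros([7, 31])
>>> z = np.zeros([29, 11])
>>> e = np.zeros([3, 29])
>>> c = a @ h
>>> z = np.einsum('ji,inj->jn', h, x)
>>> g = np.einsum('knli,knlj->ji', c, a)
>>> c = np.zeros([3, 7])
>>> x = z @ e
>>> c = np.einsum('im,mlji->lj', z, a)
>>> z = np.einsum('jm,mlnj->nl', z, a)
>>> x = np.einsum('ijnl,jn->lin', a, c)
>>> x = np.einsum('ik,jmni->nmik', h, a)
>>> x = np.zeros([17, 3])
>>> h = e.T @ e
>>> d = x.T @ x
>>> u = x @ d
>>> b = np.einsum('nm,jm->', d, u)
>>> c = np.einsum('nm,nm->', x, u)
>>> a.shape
(3, 29, 11, 7)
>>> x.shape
(17, 3)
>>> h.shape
(29, 29)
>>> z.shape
(11, 29)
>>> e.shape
(3, 29)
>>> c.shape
()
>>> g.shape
(7, 31)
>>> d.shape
(3, 3)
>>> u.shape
(17, 3)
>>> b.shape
()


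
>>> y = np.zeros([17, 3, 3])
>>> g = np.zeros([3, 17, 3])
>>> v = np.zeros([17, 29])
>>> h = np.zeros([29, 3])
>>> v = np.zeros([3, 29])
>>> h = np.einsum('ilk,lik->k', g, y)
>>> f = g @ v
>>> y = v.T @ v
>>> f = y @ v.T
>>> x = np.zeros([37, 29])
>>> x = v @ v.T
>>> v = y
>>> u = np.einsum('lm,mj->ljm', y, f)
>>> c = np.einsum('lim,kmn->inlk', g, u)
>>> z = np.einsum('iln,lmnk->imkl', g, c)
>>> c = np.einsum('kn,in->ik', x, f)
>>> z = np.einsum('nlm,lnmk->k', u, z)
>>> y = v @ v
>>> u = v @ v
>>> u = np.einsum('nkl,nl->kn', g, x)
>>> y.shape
(29, 29)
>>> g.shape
(3, 17, 3)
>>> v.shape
(29, 29)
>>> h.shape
(3,)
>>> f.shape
(29, 3)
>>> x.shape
(3, 3)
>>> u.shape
(17, 3)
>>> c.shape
(29, 3)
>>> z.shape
(17,)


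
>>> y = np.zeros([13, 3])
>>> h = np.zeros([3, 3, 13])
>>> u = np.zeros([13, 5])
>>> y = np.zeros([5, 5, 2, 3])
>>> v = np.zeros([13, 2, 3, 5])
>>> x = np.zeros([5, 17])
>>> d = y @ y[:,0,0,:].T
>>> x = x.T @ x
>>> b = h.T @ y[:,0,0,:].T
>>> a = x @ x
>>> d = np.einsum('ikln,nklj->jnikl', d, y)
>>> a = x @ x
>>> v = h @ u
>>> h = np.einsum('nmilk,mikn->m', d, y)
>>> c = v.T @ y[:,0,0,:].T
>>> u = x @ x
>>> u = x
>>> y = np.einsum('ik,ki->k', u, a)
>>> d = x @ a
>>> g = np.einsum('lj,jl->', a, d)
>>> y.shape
(17,)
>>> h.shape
(5,)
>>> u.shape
(17, 17)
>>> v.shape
(3, 3, 5)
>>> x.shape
(17, 17)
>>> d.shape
(17, 17)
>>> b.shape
(13, 3, 5)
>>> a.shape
(17, 17)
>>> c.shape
(5, 3, 5)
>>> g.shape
()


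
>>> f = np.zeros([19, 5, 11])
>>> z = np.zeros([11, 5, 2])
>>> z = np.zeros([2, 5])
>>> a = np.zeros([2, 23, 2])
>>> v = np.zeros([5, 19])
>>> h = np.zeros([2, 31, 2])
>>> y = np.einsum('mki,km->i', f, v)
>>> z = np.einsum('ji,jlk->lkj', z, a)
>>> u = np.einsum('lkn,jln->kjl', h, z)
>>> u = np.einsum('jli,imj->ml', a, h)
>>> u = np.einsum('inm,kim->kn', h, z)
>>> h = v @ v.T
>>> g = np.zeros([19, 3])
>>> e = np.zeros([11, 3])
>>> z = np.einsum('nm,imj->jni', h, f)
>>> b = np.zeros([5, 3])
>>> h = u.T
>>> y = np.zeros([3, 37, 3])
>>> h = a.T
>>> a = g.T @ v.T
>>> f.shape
(19, 5, 11)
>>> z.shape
(11, 5, 19)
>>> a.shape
(3, 5)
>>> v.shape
(5, 19)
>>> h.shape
(2, 23, 2)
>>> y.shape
(3, 37, 3)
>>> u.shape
(23, 31)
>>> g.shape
(19, 3)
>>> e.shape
(11, 3)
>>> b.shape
(5, 3)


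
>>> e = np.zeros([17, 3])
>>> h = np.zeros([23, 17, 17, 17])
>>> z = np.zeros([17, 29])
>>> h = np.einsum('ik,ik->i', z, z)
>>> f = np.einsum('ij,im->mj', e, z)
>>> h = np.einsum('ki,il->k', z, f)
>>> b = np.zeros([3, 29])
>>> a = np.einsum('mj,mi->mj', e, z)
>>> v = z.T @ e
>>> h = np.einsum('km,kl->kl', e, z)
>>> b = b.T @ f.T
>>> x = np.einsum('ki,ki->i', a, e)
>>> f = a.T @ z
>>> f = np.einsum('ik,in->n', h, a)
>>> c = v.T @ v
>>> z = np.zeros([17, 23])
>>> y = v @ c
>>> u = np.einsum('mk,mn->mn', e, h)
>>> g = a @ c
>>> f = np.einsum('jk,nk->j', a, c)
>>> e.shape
(17, 3)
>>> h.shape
(17, 29)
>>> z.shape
(17, 23)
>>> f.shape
(17,)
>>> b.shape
(29, 29)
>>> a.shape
(17, 3)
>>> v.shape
(29, 3)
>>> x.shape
(3,)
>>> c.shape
(3, 3)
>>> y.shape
(29, 3)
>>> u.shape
(17, 29)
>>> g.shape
(17, 3)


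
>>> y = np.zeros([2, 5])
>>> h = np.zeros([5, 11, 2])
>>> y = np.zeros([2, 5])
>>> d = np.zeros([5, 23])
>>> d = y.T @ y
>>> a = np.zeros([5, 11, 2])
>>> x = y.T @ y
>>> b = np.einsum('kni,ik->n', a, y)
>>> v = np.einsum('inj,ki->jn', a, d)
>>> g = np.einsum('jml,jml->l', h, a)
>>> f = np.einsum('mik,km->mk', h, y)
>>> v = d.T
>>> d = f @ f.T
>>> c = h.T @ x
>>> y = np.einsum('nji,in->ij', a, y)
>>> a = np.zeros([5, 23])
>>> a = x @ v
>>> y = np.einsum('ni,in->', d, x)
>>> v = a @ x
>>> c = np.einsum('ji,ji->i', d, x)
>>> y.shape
()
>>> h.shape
(5, 11, 2)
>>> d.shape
(5, 5)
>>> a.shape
(5, 5)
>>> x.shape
(5, 5)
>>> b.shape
(11,)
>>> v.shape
(5, 5)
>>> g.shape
(2,)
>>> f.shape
(5, 2)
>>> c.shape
(5,)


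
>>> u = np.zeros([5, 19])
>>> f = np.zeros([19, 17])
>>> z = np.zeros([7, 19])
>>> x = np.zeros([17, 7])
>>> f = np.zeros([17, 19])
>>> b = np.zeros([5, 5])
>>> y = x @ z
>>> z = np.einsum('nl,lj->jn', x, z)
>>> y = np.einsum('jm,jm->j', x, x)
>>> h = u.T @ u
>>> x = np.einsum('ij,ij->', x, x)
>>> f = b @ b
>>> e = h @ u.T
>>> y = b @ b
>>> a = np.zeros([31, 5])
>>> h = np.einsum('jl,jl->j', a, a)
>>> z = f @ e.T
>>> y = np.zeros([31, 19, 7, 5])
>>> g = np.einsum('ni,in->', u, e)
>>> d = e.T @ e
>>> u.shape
(5, 19)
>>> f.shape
(5, 5)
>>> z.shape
(5, 19)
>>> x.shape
()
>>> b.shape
(5, 5)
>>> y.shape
(31, 19, 7, 5)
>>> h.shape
(31,)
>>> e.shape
(19, 5)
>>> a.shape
(31, 5)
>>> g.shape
()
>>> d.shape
(5, 5)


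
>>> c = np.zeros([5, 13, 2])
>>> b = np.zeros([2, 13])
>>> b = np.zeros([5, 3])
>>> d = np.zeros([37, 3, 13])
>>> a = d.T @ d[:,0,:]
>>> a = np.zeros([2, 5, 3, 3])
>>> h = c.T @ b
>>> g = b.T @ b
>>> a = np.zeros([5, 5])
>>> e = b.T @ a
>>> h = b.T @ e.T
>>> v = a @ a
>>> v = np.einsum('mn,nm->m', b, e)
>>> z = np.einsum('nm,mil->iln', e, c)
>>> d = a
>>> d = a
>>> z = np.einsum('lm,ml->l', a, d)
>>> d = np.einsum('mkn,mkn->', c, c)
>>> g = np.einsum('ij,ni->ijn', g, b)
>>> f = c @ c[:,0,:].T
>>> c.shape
(5, 13, 2)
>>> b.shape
(5, 3)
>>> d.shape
()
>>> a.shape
(5, 5)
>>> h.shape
(3, 3)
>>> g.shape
(3, 3, 5)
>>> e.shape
(3, 5)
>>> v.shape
(5,)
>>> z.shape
(5,)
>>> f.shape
(5, 13, 5)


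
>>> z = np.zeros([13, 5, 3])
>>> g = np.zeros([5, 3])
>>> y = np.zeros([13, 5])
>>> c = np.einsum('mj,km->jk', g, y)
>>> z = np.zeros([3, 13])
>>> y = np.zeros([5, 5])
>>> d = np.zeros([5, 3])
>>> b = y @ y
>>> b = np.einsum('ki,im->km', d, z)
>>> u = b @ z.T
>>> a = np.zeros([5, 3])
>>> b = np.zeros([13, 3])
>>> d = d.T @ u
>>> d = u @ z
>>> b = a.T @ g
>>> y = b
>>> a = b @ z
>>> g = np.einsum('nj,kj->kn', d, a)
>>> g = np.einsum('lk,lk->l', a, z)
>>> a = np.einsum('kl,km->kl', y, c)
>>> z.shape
(3, 13)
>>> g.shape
(3,)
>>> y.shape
(3, 3)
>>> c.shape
(3, 13)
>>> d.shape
(5, 13)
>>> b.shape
(3, 3)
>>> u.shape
(5, 3)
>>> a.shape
(3, 3)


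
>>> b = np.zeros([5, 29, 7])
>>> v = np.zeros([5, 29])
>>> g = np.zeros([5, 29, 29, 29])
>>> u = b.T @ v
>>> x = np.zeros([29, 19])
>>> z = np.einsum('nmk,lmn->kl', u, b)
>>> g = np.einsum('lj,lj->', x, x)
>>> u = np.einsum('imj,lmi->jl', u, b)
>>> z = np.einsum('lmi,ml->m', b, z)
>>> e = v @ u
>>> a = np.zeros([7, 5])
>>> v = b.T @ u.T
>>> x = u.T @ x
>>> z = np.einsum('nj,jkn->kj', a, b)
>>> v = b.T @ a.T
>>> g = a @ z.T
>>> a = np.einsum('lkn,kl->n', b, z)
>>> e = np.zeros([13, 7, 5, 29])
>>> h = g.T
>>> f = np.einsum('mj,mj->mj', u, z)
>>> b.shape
(5, 29, 7)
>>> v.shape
(7, 29, 7)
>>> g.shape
(7, 29)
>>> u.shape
(29, 5)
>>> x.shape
(5, 19)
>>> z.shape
(29, 5)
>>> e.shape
(13, 7, 5, 29)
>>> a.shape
(7,)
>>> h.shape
(29, 7)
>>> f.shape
(29, 5)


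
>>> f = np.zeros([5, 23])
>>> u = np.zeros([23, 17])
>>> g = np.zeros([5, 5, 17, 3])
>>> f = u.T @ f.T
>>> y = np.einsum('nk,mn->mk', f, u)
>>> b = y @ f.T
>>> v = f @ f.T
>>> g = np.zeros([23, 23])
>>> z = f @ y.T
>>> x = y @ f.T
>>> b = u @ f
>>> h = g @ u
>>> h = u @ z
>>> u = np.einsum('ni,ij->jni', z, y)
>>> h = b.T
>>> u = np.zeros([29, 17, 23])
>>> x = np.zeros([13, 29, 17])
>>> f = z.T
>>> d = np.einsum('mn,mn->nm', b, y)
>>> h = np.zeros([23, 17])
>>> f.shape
(23, 17)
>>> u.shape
(29, 17, 23)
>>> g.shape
(23, 23)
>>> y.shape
(23, 5)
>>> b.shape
(23, 5)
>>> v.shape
(17, 17)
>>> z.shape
(17, 23)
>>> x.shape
(13, 29, 17)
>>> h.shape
(23, 17)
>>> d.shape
(5, 23)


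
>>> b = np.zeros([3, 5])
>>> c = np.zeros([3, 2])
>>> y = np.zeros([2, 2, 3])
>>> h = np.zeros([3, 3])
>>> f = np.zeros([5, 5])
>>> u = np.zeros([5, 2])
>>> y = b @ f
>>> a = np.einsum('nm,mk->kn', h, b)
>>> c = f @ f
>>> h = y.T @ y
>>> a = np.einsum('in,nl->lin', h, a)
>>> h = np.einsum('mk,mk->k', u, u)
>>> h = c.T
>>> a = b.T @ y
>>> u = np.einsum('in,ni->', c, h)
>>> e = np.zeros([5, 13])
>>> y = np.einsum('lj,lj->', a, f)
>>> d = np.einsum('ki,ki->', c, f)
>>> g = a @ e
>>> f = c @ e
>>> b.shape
(3, 5)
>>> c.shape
(5, 5)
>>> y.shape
()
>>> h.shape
(5, 5)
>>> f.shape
(5, 13)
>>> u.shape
()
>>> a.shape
(5, 5)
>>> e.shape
(5, 13)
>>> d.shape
()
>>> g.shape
(5, 13)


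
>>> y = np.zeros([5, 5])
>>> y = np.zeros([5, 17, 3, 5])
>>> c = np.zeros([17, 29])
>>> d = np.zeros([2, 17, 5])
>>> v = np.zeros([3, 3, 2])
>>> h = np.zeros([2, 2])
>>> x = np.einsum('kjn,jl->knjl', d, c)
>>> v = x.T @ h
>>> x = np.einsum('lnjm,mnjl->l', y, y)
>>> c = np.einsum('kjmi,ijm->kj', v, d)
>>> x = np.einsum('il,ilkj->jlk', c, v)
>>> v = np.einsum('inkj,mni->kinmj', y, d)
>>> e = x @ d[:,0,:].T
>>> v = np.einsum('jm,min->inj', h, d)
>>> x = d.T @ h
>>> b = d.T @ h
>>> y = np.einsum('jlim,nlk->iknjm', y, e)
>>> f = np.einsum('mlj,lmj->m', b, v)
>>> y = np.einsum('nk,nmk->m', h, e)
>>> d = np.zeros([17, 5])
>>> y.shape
(17,)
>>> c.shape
(29, 17)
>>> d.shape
(17, 5)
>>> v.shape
(17, 5, 2)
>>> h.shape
(2, 2)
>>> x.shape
(5, 17, 2)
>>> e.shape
(2, 17, 2)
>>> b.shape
(5, 17, 2)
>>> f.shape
(5,)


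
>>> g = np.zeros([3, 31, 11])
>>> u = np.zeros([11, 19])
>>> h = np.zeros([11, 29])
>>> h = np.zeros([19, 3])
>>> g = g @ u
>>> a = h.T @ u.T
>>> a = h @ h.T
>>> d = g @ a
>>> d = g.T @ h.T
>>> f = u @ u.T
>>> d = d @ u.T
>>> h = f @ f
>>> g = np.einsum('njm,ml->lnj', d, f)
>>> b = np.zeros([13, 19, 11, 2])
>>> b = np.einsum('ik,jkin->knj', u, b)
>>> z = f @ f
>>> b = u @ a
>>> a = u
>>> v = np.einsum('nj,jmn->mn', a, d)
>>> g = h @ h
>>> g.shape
(11, 11)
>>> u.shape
(11, 19)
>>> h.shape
(11, 11)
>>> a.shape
(11, 19)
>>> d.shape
(19, 31, 11)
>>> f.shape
(11, 11)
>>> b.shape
(11, 19)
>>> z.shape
(11, 11)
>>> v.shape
(31, 11)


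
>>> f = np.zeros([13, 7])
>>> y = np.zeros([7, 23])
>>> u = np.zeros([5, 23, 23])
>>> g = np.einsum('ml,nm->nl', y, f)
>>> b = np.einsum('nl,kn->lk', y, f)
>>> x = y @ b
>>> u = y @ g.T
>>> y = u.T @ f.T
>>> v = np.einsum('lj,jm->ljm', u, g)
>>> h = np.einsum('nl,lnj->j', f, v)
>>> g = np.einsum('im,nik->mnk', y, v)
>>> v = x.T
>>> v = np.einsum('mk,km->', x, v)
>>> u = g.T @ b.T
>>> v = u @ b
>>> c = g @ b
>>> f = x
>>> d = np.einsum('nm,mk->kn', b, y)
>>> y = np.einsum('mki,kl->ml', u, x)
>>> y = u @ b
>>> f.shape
(7, 13)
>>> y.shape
(23, 7, 13)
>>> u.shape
(23, 7, 23)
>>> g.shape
(13, 7, 23)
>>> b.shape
(23, 13)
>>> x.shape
(7, 13)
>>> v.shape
(23, 7, 13)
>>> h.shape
(23,)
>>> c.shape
(13, 7, 13)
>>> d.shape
(13, 23)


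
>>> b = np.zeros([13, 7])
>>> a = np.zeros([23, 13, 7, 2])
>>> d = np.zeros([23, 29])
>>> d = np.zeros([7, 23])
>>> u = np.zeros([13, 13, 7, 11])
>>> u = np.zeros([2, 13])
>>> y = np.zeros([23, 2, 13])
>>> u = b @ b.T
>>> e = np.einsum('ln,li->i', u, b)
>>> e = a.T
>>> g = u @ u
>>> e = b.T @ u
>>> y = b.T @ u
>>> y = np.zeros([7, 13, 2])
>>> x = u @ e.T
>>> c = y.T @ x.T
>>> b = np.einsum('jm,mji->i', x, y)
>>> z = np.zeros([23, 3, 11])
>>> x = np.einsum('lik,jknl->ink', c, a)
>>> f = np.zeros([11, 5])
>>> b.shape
(2,)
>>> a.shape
(23, 13, 7, 2)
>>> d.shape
(7, 23)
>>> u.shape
(13, 13)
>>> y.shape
(7, 13, 2)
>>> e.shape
(7, 13)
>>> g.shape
(13, 13)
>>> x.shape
(13, 7, 13)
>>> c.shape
(2, 13, 13)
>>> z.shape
(23, 3, 11)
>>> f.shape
(11, 5)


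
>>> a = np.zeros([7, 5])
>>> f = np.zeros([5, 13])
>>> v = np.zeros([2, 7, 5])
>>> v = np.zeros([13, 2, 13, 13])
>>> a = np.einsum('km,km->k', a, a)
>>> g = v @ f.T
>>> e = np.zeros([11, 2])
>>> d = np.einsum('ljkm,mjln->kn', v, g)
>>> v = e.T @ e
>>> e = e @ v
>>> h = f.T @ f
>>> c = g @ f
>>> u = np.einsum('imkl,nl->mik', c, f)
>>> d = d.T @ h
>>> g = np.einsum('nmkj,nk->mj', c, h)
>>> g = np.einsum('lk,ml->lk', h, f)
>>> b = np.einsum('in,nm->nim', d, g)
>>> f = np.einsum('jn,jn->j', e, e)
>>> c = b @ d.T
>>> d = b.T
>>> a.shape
(7,)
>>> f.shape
(11,)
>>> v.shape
(2, 2)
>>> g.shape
(13, 13)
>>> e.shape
(11, 2)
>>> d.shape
(13, 5, 13)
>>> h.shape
(13, 13)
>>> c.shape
(13, 5, 5)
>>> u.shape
(2, 13, 13)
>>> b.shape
(13, 5, 13)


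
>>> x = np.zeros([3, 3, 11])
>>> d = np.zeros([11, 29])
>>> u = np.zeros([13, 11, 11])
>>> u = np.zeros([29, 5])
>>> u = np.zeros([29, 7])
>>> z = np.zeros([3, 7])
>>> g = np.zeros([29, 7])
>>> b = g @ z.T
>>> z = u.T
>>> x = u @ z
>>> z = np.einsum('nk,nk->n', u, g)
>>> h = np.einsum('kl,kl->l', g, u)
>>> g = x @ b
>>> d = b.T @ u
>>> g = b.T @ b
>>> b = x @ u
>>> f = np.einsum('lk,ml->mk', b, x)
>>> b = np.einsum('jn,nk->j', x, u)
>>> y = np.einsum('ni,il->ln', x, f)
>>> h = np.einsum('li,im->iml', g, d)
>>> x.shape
(29, 29)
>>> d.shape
(3, 7)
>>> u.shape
(29, 7)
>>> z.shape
(29,)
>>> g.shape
(3, 3)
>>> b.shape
(29,)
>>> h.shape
(3, 7, 3)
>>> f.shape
(29, 7)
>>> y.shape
(7, 29)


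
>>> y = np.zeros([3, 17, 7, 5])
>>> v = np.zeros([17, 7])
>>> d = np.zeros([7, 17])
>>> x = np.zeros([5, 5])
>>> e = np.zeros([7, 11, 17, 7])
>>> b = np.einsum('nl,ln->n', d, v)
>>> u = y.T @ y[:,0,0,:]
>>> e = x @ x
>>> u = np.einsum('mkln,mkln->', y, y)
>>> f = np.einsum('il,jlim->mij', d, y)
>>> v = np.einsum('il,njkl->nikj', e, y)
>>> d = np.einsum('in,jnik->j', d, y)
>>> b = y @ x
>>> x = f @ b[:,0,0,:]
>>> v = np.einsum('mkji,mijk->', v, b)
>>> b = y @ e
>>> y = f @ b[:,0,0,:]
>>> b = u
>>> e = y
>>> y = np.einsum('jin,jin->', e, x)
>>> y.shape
()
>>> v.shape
()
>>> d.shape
(3,)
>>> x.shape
(5, 7, 5)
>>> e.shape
(5, 7, 5)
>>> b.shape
()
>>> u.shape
()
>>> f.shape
(5, 7, 3)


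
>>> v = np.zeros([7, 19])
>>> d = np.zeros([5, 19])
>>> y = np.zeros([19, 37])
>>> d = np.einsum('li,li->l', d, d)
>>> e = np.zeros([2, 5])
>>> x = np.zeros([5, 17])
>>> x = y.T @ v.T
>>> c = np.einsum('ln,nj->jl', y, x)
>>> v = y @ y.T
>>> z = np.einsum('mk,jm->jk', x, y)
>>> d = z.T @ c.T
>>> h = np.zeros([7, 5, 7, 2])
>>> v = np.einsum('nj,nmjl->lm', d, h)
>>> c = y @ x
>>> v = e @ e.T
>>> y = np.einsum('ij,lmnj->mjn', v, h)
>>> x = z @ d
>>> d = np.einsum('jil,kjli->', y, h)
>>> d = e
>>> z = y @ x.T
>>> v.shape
(2, 2)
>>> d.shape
(2, 5)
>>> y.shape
(5, 2, 7)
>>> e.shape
(2, 5)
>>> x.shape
(19, 7)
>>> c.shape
(19, 7)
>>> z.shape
(5, 2, 19)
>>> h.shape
(7, 5, 7, 2)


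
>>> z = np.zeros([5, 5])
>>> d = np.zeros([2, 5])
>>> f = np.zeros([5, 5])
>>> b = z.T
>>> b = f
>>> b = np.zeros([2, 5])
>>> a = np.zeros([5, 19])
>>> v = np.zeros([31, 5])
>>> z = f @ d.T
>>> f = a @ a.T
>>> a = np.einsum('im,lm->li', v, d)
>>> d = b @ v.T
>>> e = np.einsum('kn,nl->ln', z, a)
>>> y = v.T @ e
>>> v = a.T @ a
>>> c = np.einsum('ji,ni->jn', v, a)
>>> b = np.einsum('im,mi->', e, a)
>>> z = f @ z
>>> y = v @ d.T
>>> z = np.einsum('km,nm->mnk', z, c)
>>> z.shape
(2, 31, 5)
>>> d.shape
(2, 31)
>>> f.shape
(5, 5)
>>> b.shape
()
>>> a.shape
(2, 31)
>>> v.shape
(31, 31)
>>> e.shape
(31, 2)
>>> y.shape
(31, 2)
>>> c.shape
(31, 2)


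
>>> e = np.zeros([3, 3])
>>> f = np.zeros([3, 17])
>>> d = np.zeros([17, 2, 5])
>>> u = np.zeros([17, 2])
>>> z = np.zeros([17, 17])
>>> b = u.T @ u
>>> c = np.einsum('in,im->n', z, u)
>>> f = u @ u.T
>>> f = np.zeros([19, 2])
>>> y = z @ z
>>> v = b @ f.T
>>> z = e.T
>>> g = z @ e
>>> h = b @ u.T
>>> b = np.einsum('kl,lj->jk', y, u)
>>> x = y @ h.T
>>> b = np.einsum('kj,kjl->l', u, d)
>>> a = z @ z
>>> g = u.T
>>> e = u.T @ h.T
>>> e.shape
(2, 2)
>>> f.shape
(19, 2)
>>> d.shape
(17, 2, 5)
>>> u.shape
(17, 2)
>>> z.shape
(3, 3)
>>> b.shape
(5,)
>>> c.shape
(17,)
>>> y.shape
(17, 17)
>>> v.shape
(2, 19)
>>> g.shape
(2, 17)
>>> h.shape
(2, 17)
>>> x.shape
(17, 2)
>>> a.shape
(3, 3)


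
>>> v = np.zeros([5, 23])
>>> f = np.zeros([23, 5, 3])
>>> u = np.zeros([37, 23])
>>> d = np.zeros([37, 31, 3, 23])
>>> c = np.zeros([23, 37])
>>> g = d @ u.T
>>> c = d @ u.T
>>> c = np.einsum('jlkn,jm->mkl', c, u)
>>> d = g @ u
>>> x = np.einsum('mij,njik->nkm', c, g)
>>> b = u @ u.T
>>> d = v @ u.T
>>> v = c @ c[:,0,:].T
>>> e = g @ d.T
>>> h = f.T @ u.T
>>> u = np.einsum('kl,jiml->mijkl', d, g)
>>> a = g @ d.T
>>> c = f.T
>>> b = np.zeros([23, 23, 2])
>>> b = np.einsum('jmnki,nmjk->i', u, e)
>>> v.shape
(23, 3, 23)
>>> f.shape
(23, 5, 3)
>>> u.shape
(3, 31, 37, 5, 37)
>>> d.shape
(5, 37)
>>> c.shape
(3, 5, 23)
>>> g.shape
(37, 31, 3, 37)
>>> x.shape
(37, 37, 23)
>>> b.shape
(37,)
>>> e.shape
(37, 31, 3, 5)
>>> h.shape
(3, 5, 37)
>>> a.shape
(37, 31, 3, 5)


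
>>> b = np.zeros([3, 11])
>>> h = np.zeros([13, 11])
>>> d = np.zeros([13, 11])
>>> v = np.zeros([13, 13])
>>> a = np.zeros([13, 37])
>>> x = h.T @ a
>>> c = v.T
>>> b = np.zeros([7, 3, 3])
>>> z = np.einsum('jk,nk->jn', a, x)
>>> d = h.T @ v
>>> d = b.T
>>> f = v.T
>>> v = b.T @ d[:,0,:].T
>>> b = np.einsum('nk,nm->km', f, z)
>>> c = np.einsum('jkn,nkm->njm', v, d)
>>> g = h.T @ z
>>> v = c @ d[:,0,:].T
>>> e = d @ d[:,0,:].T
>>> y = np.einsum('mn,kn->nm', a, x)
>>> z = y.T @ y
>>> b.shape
(13, 11)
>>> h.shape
(13, 11)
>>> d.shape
(3, 3, 7)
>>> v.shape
(3, 3, 3)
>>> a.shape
(13, 37)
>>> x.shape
(11, 37)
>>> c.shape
(3, 3, 7)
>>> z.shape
(13, 13)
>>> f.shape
(13, 13)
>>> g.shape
(11, 11)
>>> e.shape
(3, 3, 3)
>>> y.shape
(37, 13)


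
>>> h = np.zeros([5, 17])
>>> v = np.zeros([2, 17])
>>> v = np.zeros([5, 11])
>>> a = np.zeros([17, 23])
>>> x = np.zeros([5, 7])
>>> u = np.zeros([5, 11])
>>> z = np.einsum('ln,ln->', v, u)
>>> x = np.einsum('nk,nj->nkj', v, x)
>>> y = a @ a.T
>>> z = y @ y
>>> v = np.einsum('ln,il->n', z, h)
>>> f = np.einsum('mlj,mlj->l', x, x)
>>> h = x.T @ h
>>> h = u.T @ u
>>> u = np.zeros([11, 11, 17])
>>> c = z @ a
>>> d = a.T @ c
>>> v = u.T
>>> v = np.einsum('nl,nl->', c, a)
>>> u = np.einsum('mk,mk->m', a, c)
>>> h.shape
(11, 11)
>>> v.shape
()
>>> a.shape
(17, 23)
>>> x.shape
(5, 11, 7)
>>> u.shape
(17,)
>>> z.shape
(17, 17)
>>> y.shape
(17, 17)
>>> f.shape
(11,)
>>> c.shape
(17, 23)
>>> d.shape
(23, 23)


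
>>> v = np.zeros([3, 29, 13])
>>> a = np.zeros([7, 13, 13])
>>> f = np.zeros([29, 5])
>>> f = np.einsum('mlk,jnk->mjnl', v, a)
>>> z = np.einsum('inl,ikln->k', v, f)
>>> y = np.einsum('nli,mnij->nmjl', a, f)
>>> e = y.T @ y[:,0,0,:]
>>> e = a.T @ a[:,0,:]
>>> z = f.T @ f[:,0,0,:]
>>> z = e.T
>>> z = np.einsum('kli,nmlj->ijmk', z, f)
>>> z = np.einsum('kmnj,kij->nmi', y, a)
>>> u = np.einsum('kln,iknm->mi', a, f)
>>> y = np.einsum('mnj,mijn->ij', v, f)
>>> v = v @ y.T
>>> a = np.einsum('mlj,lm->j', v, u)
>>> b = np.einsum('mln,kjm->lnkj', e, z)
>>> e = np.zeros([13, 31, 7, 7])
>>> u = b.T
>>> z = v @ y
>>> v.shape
(3, 29, 7)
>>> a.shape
(7,)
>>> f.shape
(3, 7, 13, 29)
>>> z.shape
(3, 29, 13)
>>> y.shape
(7, 13)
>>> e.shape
(13, 31, 7, 7)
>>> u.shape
(3, 29, 13, 13)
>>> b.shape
(13, 13, 29, 3)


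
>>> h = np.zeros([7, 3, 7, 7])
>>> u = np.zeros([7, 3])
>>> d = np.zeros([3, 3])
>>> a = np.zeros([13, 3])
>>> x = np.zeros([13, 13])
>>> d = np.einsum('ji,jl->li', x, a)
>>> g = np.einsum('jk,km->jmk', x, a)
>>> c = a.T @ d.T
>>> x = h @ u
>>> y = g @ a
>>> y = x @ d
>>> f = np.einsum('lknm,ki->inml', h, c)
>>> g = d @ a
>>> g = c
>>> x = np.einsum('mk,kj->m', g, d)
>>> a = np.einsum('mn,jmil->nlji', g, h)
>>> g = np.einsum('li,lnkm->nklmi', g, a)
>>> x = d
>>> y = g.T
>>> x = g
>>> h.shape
(7, 3, 7, 7)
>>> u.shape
(7, 3)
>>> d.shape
(3, 13)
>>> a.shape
(3, 7, 7, 7)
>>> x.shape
(7, 7, 3, 7, 3)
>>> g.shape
(7, 7, 3, 7, 3)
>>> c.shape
(3, 3)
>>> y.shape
(3, 7, 3, 7, 7)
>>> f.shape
(3, 7, 7, 7)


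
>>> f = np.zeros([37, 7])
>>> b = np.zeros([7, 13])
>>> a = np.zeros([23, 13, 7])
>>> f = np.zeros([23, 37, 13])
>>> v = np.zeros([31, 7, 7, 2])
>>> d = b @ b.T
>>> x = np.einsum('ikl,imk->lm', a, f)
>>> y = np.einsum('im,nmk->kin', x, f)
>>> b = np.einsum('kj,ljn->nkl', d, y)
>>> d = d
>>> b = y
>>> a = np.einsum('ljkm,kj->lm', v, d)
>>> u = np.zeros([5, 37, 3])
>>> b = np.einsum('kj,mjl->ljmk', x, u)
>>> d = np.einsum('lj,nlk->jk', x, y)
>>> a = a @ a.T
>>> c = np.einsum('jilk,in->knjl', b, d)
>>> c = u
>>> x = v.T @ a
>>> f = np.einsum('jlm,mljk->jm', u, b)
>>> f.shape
(5, 3)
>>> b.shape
(3, 37, 5, 7)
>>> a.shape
(31, 31)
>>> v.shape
(31, 7, 7, 2)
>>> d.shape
(37, 23)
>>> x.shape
(2, 7, 7, 31)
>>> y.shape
(13, 7, 23)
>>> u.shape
(5, 37, 3)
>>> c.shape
(5, 37, 3)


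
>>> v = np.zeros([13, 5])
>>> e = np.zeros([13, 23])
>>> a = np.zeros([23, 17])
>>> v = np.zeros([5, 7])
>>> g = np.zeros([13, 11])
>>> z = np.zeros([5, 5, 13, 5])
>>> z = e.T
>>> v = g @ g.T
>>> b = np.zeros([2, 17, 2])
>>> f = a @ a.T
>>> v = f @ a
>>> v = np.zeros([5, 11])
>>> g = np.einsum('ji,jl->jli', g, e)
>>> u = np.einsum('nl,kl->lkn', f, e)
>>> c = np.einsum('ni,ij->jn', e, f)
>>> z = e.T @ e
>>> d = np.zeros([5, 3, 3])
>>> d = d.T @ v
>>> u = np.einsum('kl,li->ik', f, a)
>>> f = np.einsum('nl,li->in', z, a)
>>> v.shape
(5, 11)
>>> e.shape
(13, 23)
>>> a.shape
(23, 17)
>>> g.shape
(13, 23, 11)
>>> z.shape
(23, 23)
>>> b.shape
(2, 17, 2)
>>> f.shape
(17, 23)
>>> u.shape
(17, 23)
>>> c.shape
(23, 13)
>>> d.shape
(3, 3, 11)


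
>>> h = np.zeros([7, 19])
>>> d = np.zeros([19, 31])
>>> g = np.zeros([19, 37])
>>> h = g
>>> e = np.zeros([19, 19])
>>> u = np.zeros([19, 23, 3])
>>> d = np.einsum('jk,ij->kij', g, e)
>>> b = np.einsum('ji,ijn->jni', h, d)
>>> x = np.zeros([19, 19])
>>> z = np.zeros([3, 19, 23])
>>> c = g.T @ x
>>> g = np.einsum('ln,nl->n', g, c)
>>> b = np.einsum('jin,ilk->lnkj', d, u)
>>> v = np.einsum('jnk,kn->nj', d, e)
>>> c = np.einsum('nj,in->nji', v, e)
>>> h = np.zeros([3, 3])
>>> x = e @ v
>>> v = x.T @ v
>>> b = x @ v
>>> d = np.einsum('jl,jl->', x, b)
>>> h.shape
(3, 3)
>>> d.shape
()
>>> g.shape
(37,)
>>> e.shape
(19, 19)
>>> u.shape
(19, 23, 3)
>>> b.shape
(19, 37)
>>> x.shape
(19, 37)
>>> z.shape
(3, 19, 23)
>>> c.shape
(19, 37, 19)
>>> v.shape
(37, 37)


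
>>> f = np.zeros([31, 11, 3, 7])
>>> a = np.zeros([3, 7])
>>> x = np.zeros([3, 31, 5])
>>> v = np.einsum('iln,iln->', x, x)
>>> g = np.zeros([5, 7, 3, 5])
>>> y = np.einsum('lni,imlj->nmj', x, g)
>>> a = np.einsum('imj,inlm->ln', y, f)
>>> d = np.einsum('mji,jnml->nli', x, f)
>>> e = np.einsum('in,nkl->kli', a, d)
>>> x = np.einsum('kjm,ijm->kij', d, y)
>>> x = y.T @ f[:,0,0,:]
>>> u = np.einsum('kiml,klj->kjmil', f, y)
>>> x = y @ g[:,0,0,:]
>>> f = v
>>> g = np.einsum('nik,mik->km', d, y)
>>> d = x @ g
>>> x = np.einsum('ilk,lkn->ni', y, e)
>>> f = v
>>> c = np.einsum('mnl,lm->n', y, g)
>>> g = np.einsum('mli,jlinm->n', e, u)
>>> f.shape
()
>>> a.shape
(3, 11)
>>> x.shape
(3, 31)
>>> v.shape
()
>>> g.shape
(11,)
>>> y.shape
(31, 7, 5)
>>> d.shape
(31, 7, 31)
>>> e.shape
(7, 5, 3)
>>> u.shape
(31, 5, 3, 11, 7)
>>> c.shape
(7,)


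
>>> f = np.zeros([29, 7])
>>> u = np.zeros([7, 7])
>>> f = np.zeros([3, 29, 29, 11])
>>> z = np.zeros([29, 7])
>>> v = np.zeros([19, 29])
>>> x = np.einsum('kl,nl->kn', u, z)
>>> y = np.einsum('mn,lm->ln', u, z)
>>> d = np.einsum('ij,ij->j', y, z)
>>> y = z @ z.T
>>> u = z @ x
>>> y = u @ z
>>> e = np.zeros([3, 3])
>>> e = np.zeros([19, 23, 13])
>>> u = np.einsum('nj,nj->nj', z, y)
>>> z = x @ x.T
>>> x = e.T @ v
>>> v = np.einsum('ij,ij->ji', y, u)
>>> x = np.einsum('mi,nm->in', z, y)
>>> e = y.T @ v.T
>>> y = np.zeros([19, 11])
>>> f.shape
(3, 29, 29, 11)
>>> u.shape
(29, 7)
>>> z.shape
(7, 7)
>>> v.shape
(7, 29)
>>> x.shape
(7, 29)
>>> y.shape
(19, 11)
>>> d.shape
(7,)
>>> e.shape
(7, 7)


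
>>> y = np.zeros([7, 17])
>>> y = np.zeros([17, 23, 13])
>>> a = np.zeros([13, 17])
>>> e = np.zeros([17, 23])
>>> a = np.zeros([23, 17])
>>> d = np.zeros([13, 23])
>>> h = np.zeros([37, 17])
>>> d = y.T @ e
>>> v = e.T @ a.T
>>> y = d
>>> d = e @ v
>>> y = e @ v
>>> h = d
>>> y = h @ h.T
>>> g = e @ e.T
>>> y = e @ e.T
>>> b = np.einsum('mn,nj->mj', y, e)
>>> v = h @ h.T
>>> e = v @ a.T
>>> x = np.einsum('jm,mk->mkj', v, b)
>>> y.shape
(17, 17)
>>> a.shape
(23, 17)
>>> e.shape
(17, 23)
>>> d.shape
(17, 23)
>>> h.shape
(17, 23)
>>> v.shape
(17, 17)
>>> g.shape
(17, 17)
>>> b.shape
(17, 23)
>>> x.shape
(17, 23, 17)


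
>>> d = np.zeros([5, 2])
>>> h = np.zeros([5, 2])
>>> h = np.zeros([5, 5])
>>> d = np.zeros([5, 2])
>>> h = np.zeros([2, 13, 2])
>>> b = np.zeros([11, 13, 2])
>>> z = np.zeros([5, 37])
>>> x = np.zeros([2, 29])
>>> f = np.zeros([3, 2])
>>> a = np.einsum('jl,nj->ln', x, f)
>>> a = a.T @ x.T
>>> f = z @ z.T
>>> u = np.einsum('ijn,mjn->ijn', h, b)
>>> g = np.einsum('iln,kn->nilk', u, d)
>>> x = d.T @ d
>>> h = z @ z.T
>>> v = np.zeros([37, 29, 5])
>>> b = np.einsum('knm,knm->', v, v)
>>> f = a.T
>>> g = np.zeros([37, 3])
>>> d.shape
(5, 2)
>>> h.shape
(5, 5)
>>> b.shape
()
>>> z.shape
(5, 37)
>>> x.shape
(2, 2)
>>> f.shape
(2, 3)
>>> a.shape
(3, 2)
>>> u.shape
(2, 13, 2)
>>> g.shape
(37, 3)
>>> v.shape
(37, 29, 5)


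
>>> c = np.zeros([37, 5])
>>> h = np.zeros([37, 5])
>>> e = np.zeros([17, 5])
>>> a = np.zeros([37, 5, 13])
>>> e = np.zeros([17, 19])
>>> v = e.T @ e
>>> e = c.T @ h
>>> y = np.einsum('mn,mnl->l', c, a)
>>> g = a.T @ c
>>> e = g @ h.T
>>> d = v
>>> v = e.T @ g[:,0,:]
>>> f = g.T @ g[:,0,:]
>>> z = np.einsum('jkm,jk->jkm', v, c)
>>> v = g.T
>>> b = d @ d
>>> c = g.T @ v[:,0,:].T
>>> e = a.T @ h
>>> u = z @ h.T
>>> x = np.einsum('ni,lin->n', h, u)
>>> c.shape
(5, 5, 5)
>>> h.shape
(37, 5)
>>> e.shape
(13, 5, 5)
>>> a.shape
(37, 5, 13)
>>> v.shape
(5, 5, 13)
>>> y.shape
(13,)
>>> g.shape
(13, 5, 5)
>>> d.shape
(19, 19)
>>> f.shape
(5, 5, 5)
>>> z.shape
(37, 5, 5)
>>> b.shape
(19, 19)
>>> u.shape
(37, 5, 37)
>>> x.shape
(37,)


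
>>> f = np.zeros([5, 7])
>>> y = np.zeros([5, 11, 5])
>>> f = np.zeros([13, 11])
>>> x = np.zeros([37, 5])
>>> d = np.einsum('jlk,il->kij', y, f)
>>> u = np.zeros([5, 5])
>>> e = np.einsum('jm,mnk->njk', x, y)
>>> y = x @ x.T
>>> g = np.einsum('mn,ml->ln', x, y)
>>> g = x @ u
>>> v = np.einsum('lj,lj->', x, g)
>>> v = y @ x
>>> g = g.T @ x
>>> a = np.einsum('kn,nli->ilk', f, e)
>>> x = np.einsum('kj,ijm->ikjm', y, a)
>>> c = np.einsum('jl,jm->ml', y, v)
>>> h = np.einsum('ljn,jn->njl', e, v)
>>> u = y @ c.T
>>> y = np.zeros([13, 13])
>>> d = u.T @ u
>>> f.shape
(13, 11)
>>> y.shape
(13, 13)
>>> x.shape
(5, 37, 37, 13)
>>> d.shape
(5, 5)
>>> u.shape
(37, 5)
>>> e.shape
(11, 37, 5)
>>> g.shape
(5, 5)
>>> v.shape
(37, 5)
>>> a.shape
(5, 37, 13)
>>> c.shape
(5, 37)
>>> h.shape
(5, 37, 11)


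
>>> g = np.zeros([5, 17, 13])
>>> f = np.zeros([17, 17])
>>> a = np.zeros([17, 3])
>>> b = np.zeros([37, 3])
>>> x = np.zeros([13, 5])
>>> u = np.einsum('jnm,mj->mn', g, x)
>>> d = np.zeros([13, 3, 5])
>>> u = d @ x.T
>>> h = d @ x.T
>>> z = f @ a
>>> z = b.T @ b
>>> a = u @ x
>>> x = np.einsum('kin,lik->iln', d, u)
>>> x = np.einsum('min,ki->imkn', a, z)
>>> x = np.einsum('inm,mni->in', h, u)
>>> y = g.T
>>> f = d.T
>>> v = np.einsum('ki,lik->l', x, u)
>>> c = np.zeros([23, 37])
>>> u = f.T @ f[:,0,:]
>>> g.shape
(5, 17, 13)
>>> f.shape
(5, 3, 13)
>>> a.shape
(13, 3, 5)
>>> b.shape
(37, 3)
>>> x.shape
(13, 3)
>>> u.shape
(13, 3, 13)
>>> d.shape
(13, 3, 5)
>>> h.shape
(13, 3, 13)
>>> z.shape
(3, 3)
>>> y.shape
(13, 17, 5)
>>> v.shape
(13,)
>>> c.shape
(23, 37)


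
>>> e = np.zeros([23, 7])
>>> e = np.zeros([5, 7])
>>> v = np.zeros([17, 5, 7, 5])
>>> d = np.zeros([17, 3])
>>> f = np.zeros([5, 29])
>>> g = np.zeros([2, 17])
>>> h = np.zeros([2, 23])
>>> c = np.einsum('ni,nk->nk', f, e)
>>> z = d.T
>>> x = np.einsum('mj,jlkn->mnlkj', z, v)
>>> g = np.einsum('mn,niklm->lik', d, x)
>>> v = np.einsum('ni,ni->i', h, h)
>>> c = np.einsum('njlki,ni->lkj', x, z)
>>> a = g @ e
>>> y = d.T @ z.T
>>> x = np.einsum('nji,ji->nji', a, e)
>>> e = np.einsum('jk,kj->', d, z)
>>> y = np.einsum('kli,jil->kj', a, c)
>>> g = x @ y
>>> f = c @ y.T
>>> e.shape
()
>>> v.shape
(23,)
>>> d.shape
(17, 3)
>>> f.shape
(5, 7, 7)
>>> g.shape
(7, 5, 5)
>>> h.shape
(2, 23)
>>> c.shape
(5, 7, 5)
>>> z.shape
(3, 17)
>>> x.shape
(7, 5, 7)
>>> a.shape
(7, 5, 7)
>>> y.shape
(7, 5)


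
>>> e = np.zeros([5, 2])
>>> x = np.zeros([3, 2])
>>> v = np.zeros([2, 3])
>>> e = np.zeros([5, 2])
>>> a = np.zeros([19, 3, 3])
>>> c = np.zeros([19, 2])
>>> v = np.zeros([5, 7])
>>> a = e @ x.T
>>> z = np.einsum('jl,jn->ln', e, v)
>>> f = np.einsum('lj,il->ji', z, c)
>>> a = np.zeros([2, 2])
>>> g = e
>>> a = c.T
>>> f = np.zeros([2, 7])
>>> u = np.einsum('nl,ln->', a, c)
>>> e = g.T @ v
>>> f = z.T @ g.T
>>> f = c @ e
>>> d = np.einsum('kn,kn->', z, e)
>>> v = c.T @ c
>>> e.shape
(2, 7)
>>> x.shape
(3, 2)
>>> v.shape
(2, 2)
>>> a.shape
(2, 19)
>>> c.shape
(19, 2)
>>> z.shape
(2, 7)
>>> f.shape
(19, 7)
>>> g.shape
(5, 2)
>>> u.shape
()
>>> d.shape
()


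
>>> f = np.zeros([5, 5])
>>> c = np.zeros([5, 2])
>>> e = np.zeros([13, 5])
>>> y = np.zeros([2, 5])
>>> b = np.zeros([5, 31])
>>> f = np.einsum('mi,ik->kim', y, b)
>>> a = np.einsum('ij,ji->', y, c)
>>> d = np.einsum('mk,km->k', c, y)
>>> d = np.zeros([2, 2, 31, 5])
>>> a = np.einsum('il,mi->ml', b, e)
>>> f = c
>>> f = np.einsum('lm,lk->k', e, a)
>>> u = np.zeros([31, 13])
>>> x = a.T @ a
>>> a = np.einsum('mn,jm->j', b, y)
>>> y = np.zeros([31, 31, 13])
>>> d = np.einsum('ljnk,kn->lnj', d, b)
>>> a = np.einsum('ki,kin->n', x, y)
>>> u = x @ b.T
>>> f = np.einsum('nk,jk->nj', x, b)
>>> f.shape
(31, 5)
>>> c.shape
(5, 2)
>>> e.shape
(13, 5)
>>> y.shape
(31, 31, 13)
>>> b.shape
(5, 31)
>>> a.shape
(13,)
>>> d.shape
(2, 31, 2)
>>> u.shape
(31, 5)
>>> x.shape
(31, 31)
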